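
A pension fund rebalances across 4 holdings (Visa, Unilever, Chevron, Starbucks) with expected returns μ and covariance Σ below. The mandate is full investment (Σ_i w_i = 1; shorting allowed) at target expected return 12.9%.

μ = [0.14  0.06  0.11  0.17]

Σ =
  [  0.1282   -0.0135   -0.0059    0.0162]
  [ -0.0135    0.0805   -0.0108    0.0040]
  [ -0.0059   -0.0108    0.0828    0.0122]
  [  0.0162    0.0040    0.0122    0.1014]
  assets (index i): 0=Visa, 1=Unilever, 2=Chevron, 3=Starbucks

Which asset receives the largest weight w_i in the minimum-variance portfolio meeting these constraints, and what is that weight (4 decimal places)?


Starbucks (0.3307)

x=Σ⁻¹μ = [1.1007  1.0469  1.3524  1.2967]
y=Σ⁻¹𝟙 = [9.3051  15.5408  13.8696  6.0935]
a=μᵀx=0.586112  b=𝟙ᵀx=4.796720  c=𝟙ᵀy=44.809046  D=ac−b²=3.254606
λ₁=(c·0.129−b)/D = (44.809046·0.129−4.796720)/3.254606 = 0.302232
λ₂=(a−b·0.129)/D = (0.586112−4.796720·0.129)/3.254606 = -0.010036
w* = 0.302232·x + -0.010036·y:
  w_0 = 0.302232·1.1007 + -0.010036·9.3051 = 0.2393  (Visa)
  w_1 = 0.302232·1.0469 + -0.010036·15.5408 = 0.1604  (Unilever)
  w_2 = 0.302232·1.3524 + -0.010036·13.8696 = 0.2695  (Chevron)
  w_3 = 0.302232·1.2967 + -0.010036·6.0935 = 0.3307  (Starbucks)
Σw_i=1.0000  μᵀw=0.1290
σ²=wᵀΣw=λ₁·μ_p+λ₂ = 0.302232·0.129 + -0.010036 = 0.028952 ≈ 0.0290


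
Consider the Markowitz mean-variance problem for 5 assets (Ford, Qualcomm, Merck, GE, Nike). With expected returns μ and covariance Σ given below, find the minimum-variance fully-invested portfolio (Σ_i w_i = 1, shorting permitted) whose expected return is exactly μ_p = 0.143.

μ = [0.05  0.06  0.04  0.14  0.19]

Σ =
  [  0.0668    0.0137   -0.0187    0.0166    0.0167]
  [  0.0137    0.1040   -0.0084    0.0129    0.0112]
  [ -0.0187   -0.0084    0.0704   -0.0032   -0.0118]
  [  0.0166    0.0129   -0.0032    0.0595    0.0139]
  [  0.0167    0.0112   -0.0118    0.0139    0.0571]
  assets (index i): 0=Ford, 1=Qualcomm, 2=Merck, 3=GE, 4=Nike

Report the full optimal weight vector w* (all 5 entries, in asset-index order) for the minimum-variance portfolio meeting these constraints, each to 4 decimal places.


-0.0078  0.0307  0.2040  0.2700  0.5031

x=Σ⁻¹μ = [-0.1731  0.1407  1.1482  1.6904  3.1763]
y=Σ⁻¹𝟙 = [13.6802  6.8491  21.4826  9.3101  14.3418]
a=μᵀx=0.885876  b=𝟙ᵀx=5.982610  c=𝟙ᵀy=65.663797  D=ac−b²=22.378384
λ₁=(c·0.143−b)/D = (65.663797·0.143−5.982610)/22.378384 = 0.152259
λ₂=(a−b·0.143)/D = (0.885876−5.982610·0.143)/22.378384 = 0.001357
w* = 0.152259·x + 0.001357·y:
  w_0 = 0.152259·-0.1731 + 0.001357·13.6802 = -0.0078  (Ford)
  w_1 = 0.152259·0.1407 + 0.001357·6.8491 = 0.0307  (Qualcomm)
  w_2 = 0.152259·1.1482 + 0.001357·21.4826 = 0.2040  (Merck)
  w_3 = 0.152259·1.6904 + 0.001357·9.3101 = 0.2700  (GE)
  w_4 = 0.152259·3.1763 + 0.001357·14.3418 = 0.5031  (Nike)
Σw_i=1.0000  μᵀw=0.1430
σ²=wᵀΣw=λ₁·μ_p+λ₂ = 0.152259·0.143 + 0.001357 = 0.023130 ≈ 0.0231


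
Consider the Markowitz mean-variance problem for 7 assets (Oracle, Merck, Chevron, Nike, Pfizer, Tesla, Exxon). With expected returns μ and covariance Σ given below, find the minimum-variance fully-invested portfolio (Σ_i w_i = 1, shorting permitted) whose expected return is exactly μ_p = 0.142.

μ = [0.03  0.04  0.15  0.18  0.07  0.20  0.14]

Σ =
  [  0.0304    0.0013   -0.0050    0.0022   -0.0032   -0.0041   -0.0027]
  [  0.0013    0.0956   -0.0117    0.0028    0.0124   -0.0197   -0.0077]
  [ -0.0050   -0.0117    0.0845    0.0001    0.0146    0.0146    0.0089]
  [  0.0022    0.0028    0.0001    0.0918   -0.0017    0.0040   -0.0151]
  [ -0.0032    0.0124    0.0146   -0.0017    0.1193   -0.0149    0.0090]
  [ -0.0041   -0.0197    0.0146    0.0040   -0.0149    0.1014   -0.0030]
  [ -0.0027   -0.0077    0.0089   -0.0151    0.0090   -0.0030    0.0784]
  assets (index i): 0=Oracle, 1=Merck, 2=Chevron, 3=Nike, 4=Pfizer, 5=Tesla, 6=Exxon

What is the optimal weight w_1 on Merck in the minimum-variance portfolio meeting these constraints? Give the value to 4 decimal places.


p=Σ⁻¹μ = [1.5350  1.0461  1.3273  2.1757  0.4812  2.0976  2.2347]
q=Σ⁻¹𝟙 = [37.2360  14.0865  10.6575  11.7581  7.2658  13.6518  16.1641]
a=μᵀp=1.444678  b=𝟙ᵀp=10.897558  c=𝟙ᵀq=110.819728  D=ac−b²=41.342053
λ₁=(c·0.142−b)/D = (110.819728·0.142−10.897558)/41.342053 = 0.117044
λ₂=(a−b·0.142)/D = (1.444678−10.897558·0.142)/41.342053 = -0.002486
w* = 0.117044·p + -0.002486·q:
  w_0 = 0.117044·1.5350 + -0.002486·37.2360 = 0.0871  (Oracle)
  w_1 = 0.117044·1.0461 + -0.002486·14.0865 = 0.0874  (Merck)
  w_2 = 0.117044·1.3273 + -0.002486·10.6575 = 0.1289  (Chevron)
  w_3 = 0.117044·2.1757 + -0.002486·11.7581 = 0.2254  (Nike)
  w_4 = 0.117044·0.4812 + -0.002486·7.2658 = 0.0383  (Pfizer)
  w_5 = 0.117044·2.0976 + -0.002486·13.6518 = 0.2116  (Tesla)
  w_6 = 0.117044·2.2347 + -0.002486·16.1641 = 0.2214  (Exxon)
Σw_i=1.0000  μᵀw=0.1420
σ²=wᵀΣw=λ₁·μ_p+λ₂ = 0.117044·0.142 + -0.002486 = 0.014134 ≈ 0.0141

0.0874


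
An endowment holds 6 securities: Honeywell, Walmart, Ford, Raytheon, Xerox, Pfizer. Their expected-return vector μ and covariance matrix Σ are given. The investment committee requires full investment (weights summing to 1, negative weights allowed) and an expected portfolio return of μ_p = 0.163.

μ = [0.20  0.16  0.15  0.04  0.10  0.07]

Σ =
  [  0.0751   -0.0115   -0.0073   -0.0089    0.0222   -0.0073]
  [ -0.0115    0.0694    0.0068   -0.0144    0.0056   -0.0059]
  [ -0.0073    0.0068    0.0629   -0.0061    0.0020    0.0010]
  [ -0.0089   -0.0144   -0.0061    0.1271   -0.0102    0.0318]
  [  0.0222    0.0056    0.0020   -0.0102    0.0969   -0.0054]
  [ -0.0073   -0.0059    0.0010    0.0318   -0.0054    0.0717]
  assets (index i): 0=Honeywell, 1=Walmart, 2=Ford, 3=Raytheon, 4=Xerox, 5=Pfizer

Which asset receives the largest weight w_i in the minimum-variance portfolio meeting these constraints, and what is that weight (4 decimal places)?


u=Σ⁻¹μ = [3.5082  2.8794  2.5252  0.7121  0.1533  1.2309]
v=Σ⁻¹𝟙 = [18.2141  18.3367  16.4970  9.1514  6.4629  13.5082]
a=μᵀu=1.671113  b=𝟙ᵀu=11.009181  c=𝟙ᵀv=82.170435  D=ac−b²=16.114006
λ₁=(c·0.163−b)/D = (82.170435·0.163−11.009181)/16.114006 = 0.147983
λ₂=(a−b·0.163)/D = (1.671113−11.009181·0.163)/16.114006 = -0.007657
w* = 0.147983·u + -0.007657·v:
  w_0 = 0.147983·3.5082 + -0.007657·18.2141 = 0.3797  (Honeywell)
  w_1 = 0.147983·2.8794 + -0.007657·18.3367 = 0.2857  (Walmart)
  w_2 = 0.147983·2.5252 + -0.007657·16.4970 = 0.2474  (Ford)
  w_3 = 0.147983·0.7121 + -0.007657·9.1514 = 0.0353  (Raytheon)
  w_4 = 0.147983·0.1533 + -0.007657·6.4629 = -0.0268  (Xerox)
  w_5 = 0.147983·1.2309 + -0.007657·13.5082 = 0.0787  (Pfizer)
Σw_i=1.0000  μᵀw=0.1630
σ²=wᵀΣw=λ₁·μ_p+λ₂ = 0.147983·0.163 + -0.007657 = 0.016464 ≈ 0.0165

Honeywell (0.3797)


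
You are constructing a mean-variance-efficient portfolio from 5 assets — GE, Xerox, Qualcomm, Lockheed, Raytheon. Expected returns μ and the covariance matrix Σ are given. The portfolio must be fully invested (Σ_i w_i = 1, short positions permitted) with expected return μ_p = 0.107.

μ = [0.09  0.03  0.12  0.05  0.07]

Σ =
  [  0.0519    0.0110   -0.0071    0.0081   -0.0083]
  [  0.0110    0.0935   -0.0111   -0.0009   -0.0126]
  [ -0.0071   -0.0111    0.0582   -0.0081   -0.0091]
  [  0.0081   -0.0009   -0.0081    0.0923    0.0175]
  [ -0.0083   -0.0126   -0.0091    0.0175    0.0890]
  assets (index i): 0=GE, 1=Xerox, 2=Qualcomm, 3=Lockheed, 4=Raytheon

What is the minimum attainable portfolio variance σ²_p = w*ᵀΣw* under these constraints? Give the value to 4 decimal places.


x=Σ⁻¹μ = [2.1285  0.5626  2.6765  0.3548  1.2686]
y=Σ⁻¹𝟙 = [21.2451  13.5454  26.0426  8.3232  16.1611]
a=μᵀx=0.636168  b=𝟙ᵀx=6.990972  c=𝟙ᵀy=85.317439  D=ac−b²=5.402541
λ₁=(c·0.107−b)/D = (85.317439·0.107−6.990972)/5.402541 = 0.395739
λ₂=(a−b·0.107)/D = (0.636168−6.990972·0.107)/5.402541 = -0.020706
w* = 0.395739·x + -0.020706·y:
  w_0 = 0.395739·2.1285 + -0.020706·21.2451 = 0.4024  (GE)
  w_1 = 0.395739·0.5626 + -0.020706·13.5454 = -0.0578  (Xerox)
  w_2 = 0.395739·2.6765 + -0.020706·26.0426 = 0.5200  (Qualcomm)
  w_3 = 0.395739·0.3548 + -0.020706·8.3232 = -0.0319  (Lockheed)
  w_4 = 0.395739·1.2686 + -0.020706·16.1611 = 0.1674  (Raytheon)
Σw_i=1.0000  μᵀw=0.1070
σ²=wᵀΣw=λ₁·μ_p+λ₂ = 0.395739·0.107 + -0.020706 = 0.021638 ≈ 0.0216

0.0216


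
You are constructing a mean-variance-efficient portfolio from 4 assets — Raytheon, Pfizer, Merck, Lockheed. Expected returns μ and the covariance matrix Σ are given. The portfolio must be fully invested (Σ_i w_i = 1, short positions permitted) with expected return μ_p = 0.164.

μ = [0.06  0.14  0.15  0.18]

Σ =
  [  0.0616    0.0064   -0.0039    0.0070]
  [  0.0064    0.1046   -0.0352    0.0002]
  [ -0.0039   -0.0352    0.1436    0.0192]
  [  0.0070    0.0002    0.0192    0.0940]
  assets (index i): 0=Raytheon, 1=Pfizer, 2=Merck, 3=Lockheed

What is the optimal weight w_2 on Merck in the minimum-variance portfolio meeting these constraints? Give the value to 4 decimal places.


0.2656

p=Σ⁻¹μ = [0.6939  1.7207  1.2713  1.5999]
q=Σ⁻¹𝟙 = [14.7298  11.7481  9.2231  7.6325]
a=μᵀp=0.761213  b=𝟙ᵀp=5.285847  c=𝟙ᵀq=43.333549  D=ac−b²=5.045862
λ₁=(c·0.164−b)/D = (43.333549·0.164−5.285847)/5.045862 = 0.360861
λ₂=(a−b·0.164)/D = (0.761213−5.285847·0.164)/5.045862 = -0.020941
w* = 0.360861·p + -0.020941·q:
  w_0 = 0.360861·0.6939 + -0.020941·14.7298 = -0.0580  (Raytheon)
  w_1 = 0.360861·1.7207 + -0.020941·11.7481 = 0.3749  (Pfizer)
  w_2 = 0.360861·1.2713 + -0.020941·9.2231 = 0.2656  (Merck)
  w_3 = 0.360861·1.5999 + -0.020941·7.6325 = 0.4175  (Lockheed)
Σw_i=1.0000  μᵀw=0.1640
σ²=wᵀΣw=λ₁·μ_p+λ₂ = 0.360861·0.164 + -0.020941 = 0.038240 ≈ 0.0382


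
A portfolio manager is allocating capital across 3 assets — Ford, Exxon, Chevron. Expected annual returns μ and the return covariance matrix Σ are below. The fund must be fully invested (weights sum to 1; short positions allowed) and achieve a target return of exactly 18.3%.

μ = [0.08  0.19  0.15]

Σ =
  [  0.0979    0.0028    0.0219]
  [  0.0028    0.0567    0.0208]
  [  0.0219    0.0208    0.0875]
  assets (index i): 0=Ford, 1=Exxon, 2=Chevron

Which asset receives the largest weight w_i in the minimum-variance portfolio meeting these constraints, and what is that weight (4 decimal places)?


g=Σ⁻¹μ = [0.5377  3.0071  0.8649]
h=Σ⁻¹𝟙 = [8.5059  15.1240  5.7045]
a=μᵀg=0.744103  b=𝟙ᵀg=4.409701  c=𝟙ᵀh=29.334345  D=ac−b²=2.382315
λ₁=(c·0.183−b)/D = (29.334345·0.183−4.409701)/2.382315 = 0.402333
λ₂=(a−b·0.183)/D = (0.744103−4.409701·0.183)/2.382315 = -0.026391
w* = 0.402333·g + -0.026391·h:
  w_0 = 0.402333·0.5377 + -0.026391·8.5059 = -0.0082  (Ford)
  w_1 = 0.402333·3.0071 + -0.026391·15.1240 = 0.8107  (Exxon)
  w_2 = 0.402333·0.8649 + -0.026391·5.7045 = 0.1974  (Chevron)
Σw_i=1.0000  μᵀw=0.1830
σ²=wᵀΣw=λ₁·μ_p+λ₂ = 0.402333·0.183 + -0.026391 = 0.047236 ≈ 0.0472

Exxon (0.8107)


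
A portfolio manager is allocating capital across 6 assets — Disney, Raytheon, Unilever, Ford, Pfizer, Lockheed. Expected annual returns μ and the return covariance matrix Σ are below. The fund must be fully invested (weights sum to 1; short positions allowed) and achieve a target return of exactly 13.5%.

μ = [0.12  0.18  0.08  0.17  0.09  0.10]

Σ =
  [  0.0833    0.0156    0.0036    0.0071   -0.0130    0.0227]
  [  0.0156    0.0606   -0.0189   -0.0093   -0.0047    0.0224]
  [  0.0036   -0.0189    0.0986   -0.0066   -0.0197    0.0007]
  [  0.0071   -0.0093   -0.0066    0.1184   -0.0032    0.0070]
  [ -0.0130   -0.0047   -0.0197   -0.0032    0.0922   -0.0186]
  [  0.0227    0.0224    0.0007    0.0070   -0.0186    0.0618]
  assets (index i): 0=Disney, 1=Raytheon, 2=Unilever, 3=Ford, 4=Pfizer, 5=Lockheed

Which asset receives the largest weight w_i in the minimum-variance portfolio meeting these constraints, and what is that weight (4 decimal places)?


Raytheon (0.3427)

x=Σ⁻¹μ = [0.6976  3.7041  1.9788  1.8244  1.8175  0.3372]
y=Σ⁻¹𝟙 = [6.6763  19.4174  18.0850  10.4430  19.2419  11.0944]
a=μᵀx=1.416205  b=𝟙ᵀx=10.359623  c=𝟙ᵀy=84.958072  D=ac−b²=12.996293
λ₁=(c·0.135−b)/D = (84.958072·0.135−10.359623)/12.996293 = 0.085387
λ₂=(a−b·0.135)/D = (1.416205−10.359623·0.135)/12.996293 = 0.001359
w* = 0.085387·x + 0.001359·y:
  w_0 = 0.085387·0.6976 + 0.001359·6.6763 = 0.0686  (Disney)
  w_1 = 0.085387·3.7041 + 0.001359·19.4174 = 0.3427  (Raytheon)
  w_2 = 0.085387·1.9788 + 0.001359·18.0850 = 0.1935  (Unilever)
  w_3 = 0.085387·1.8244 + 0.001359·10.4430 = 0.1700  (Ford)
  w_4 = 0.085387·1.8175 + 0.001359·19.2419 = 0.1813  (Pfizer)
  w_5 = 0.085387·0.3372 + 0.001359·11.0944 = 0.0439  (Lockheed)
Σw_i=1.0000  μᵀw=0.1350
σ²=wᵀΣw=λ₁·μ_p+λ₂ = 0.085387·0.135 + 0.001359 = 0.012886 ≈ 0.0129


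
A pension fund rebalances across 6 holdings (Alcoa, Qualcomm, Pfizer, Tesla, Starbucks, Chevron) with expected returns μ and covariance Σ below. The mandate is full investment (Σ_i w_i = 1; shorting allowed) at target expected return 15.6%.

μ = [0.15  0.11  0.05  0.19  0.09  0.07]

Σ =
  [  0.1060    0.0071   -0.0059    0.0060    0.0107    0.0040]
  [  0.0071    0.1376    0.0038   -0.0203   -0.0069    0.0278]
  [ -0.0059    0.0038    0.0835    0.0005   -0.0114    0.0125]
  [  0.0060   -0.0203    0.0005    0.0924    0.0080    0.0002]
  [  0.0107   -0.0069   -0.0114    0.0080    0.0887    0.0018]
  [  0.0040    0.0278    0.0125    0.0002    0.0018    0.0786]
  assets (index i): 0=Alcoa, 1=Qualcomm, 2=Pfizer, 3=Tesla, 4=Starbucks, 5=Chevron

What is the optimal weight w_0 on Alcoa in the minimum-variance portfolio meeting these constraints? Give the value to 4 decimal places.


0.2389

g=Σ⁻¹μ = [1.1678  1.0069  0.6866  2.1243  0.8418  0.3411]
h=Σ⁻¹𝟙 = [7.6043  7.1811  12.5536  10.8353  11.3990  7.5107]
a=μᵀg=0.823522  b=𝟙ᵀg=6.168608  c=𝟙ᵀh=57.083991  D=ac−b²=8.958211
λ₁=(c·0.156−b)/D = (57.083991·0.156−6.168608)/8.958211 = 0.305473
λ₂=(a−b·0.156)/D = (0.823522−6.168608·0.156)/8.958211 = -0.015492
w* = 0.305473·g + -0.015492·h:
  w_0 = 0.305473·1.1678 + -0.015492·7.6043 = 0.2389  (Alcoa)
  w_1 = 0.305473·1.0069 + -0.015492·7.1811 = 0.1963  (Qualcomm)
  w_2 = 0.305473·0.6866 + -0.015492·12.5536 = 0.0153  (Pfizer)
  w_3 = 0.305473·2.1243 + -0.015492·10.8353 = 0.4811  (Tesla)
  w_4 = 0.305473·0.8418 + -0.015492·11.3990 = 0.0806  (Starbucks)
  w_5 = 0.305473·0.3411 + -0.015492·7.5107 = -0.0121  (Chevron)
Σw_i=1.0000  μᵀw=0.1560
σ²=wᵀΣw=λ₁·μ_p+λ₂ = 0.305473·0.156 + -0.015492 = 0.032162 ≈ 0.0322


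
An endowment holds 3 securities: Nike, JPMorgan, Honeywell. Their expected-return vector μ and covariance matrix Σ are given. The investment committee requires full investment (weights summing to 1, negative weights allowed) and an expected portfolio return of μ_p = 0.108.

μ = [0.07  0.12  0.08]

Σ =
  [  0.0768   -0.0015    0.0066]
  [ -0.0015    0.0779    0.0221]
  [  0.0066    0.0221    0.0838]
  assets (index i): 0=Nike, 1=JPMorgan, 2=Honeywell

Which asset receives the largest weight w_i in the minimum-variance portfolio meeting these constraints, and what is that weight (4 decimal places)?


g=Σ⁻¹μ = [0.8951  1.4125  0.5116]
h=Σ⁻¹𝟙 = [12.5350  10.7795  8.1031]
a=μᵀg=0.273089  b=𝟙ᵀg=2.819241  c=𝟙ᵀh=31.417638  D=ac−b²=0.631700
λ₁=(c·0.108−b)/D = (31.417638·0.108−2.819241)/0.631700 = 0.908443
λ₂=(a−b·0.108)/D = (0.273089−2.819241·0.108)/0.631700 = -0.049689
w* = 0.908443·g + -0.049689·h:
  w_0 = 0.908443·0.8951 + -0.049689·12.5350 = 0.1903  (Nike)
  w_1 = 0.908443·1.4125 + -0.049689·10.7795 = 0.7476  (JPMorgan)
  w_2 = 0.908443·0.5116 + -0.049689·8.1031 = 0.0622  (Honeywell)
Σw_i=1.0000  μᵀw=0.1080
σ²=wᵀΣw=λ₁·μ_p+λ₂ = 0.908443·0.108 + -0.049689 = 0.048423 ≈ 0.0484

JPMorgan (0.7476)


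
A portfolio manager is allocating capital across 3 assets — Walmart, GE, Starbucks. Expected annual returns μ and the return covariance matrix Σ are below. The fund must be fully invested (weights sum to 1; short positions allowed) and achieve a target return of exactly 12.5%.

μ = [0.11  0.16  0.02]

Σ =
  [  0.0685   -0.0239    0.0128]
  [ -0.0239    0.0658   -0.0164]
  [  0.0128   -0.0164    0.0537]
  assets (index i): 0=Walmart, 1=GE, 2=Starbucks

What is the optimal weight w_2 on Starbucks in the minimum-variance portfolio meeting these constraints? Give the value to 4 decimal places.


x=Σ⁻¹μ = [2.7152  3.6253  0.8324]
y=Σ⁻¹𝟙 = [20.2278  28.1252  22.3899]
a=μᵀx=0.895365  b=𝟙ᵀx=7.172883  c=𝟙ᵀy=70.742858  D=ac−b²=11.890408
λ₁=(c·0.125−b)/D = (70.742858·0.125−7.172883)/11.890408 = 0.140447
λ₂=(a−b·0.125)/D = (0.895365−7.172883·0.125)/11.890408 = -0.000105
w* = 0.140447·x + -0.000105·y:
  w_0 = 0.140447·2.7152 + -0.000105·20.2278 = 0.3792  (Walmart)
  w_1 = 0.140447·3.6253 + -0.000105·28.1252 = 0.5062  (GE)
  w_2 = 0.140447·0.8324 + -0.000105·22.3899 = 0.1146  (Starbucks)
Σw_i=1.0000  μᵀw=0.1250
σ²=wᵀΣw=λ₁·μ_p+λ₂ = 0.140447·0.125 + -0.000105 = 0.017451 ≈ 0.0175

0.1146


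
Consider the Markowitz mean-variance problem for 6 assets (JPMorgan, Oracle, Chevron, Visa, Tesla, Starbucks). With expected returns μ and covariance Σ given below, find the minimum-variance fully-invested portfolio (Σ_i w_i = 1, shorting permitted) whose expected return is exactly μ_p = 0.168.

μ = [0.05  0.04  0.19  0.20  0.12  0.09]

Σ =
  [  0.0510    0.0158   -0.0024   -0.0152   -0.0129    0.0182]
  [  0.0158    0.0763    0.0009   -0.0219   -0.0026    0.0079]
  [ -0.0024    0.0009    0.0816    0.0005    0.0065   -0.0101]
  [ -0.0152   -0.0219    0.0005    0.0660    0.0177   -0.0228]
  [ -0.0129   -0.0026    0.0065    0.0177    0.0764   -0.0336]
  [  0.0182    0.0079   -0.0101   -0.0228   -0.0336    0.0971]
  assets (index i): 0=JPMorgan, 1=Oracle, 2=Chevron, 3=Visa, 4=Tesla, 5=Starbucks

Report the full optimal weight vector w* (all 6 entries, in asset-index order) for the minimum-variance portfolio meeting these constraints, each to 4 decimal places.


x=Σ⁻¹μ = [1.5579  1.1650  2.4899  4.1054  1.7525  2.3695]
y=Σ⁻¹𝟙 = [21.4033  14.7904  13.4597  26.5632  18.2841  19.0479]
a=μᵀx=1.842207  b=𝟙ᵀx=13.440176  c=𝟙ᵀy=113.548681  D=ac−b²=28.541902
λ₁=(c·0.168−b)/D = (113.548681·0.168−13.440176)/28.541902 = 0.197464
λ₂=(a−b·0.168)/D = (1.842207−13.440176·0.168)/28.541902 = -0.014566
w* = 0.197464·x + -0.014566·y:
  w_0 = 0.197464·1.5579 + -0.014566·21.4033 = -0.0041  (JPMorgan)
  w_1 = 0.197464·1.1650 + -0.014566·14.7904 = 0.0146  (Oracle)
  w_2 = 0.197464·2.4899 + -0.014566·13.4597 = 0.2956  (Chevron)
  w_3 = 0.197464·4.1054 + -0.014566·26.5632 = 0.4237  (Visa)
  w_4 = 0.197464·1.7525 + -0.014566·18.2841 = 0.0797  (Tesla)
  w_5 = 0.197464·2.3695 + -0.014566·19.0479 = 0.1904  (Starbucks)
Σw_i=1.0000  μᵀw=0.1680
σ²=wᵀΣw=λ₁·μ_p+λ₂ = 0.197464·0.168 + -0.014566 = 0.018608 ≈ 0.0186

-0.0041  0.0146  0.2956  0.4237  0.0797  0.1904


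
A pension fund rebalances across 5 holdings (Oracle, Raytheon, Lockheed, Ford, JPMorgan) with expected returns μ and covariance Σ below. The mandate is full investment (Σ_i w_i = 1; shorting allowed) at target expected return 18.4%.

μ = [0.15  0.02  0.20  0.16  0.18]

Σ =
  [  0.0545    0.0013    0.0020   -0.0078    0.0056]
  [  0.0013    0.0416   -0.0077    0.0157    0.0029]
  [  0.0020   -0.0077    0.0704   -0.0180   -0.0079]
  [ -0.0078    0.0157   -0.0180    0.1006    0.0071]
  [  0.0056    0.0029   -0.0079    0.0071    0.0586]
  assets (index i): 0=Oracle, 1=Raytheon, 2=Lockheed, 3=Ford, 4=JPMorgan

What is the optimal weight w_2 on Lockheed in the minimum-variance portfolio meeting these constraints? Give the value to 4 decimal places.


x=Σ⁻¹μ = [2.6234  0.0250  3.6820  2.2338  3.0455]
y=Σ⁻¹𝟙 = [16.9091  22.3150  20.5874  10.3326  15.8682]
a=μᵀx=2.036003  b=𝟙ᵀx=11.609625  c=𝟙ᵀy=86.012195  D=ac−b²=40.337684
λ₁=(c·0.184−b)/D = (86.012195·0.184−11.609625)/40.337684 = 0.104533
λ₂=(a−b·0.184)/D = (2.036003−11.609625·0.184)/40.337684 = -0.002483
w* = 0.104533·x + -0.002483·y:
  w_0 = 0.104533·2.6234 + -0.002483·16.9091 = 0.2322  (Oracle)
  w_1 = 0.104533·0.0250 + -0.002483·22.3150 = -0.0528  (Raytheon)
  w_2 = 0.104533·3.6820 + -0.002483·20.5874 = 0.3338  (Lockheed)
  w_3 = 0.104533·2.2338 + -0.002483·10.3326 = 0.2079  (Ford)
  w_4 = 0.104533·3.0455 + -0.002483·15.8682 = 0.2789  (JPMorgan)
Σw_i=1.0000  μᵀw=0.1840
σ²=wᵀΣw=λ₁·μ_p+λ₂ = 0.104533·0.184 + -0.002483 = 0.016751 ≈ 0.0168

0.3338


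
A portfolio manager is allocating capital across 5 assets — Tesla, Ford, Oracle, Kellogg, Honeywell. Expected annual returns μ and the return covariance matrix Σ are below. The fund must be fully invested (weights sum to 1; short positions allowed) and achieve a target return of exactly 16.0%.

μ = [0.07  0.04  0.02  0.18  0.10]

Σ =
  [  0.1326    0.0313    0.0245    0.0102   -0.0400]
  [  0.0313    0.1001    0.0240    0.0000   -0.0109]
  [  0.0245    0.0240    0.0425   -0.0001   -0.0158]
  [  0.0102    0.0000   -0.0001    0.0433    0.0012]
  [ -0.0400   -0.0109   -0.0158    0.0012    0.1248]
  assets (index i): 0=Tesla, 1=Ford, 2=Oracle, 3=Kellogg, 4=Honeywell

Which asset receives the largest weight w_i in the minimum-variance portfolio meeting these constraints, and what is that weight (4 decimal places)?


Kellogg (0.7802)

x=Σ⁻¹μ = [0.3520  0.2799  0.4760  4.0486  0.9599]
y=Σ⁻¹𝟙 = [4.2969  4.4342  23.2510  21.7894  12.5114]
a=μᵀx=0.870097  b=𝟙ᵀx=6.116411  c=𝟙ᵀy=66.282877  D=ac−b²=20.262075
λ₁=(c·0.160−b)/D = (66.282877·0.160−6.116411)/20.262075 = 0.221539
λ₂=(a−b·0.160)/D = (0.870097−6.116411·0.160)/20.262075 = -0.005356
w* = 0.221539·x + -0.005356·y:
  w_0 = 0.221539·0.3520 + -0.005356·4.2969 = 0.0550  (Tesla)
  w_1 = 0.221539·0.2799 + -0.005356·4.4342 = 0.0383  (Ford)
  w_2 = 0.221539·0.4760 + -0.005356·23.2510 = -0.0191  (Oracle)
  w_3 = 0.221539·4.0486 + -0.005356·21.7894 = 0.7802  (Kellogg)
  w_4 = 0.221539·0.9599 + -0.005356·12.5114 = 0.1456  (Honeywell)
Σw_i=1.0000  μᵀw=0.1600
σ²=wᵀΣw=λ₁·μ_p+λ₂ = 0.221539·0.160 + -0.005356 = 0.030090 ≈ 0.0301


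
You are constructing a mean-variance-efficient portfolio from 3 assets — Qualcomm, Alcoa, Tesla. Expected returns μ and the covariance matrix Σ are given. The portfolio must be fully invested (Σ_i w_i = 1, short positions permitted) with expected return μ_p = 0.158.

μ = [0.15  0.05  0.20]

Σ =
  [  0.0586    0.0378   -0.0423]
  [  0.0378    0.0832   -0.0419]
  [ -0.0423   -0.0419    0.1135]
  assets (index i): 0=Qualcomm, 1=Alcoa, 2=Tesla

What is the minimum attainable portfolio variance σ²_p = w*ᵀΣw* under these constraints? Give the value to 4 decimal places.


p=Σ⁻¹μ = [5.1724  0.1341  3.7393]
q=Σ⁻¹𝟙 = [25.9843  11.7037  22.8152]
a=μᵀp=1.530432  b=𝟙ᵀp=9.045870  c=𝟙ᵀq=60.503213  D=ac−b²=10.768293
λ₁=(c·0.158−b)/D = (60.503213·0.158−9.045870)/10.768293 = 0.047699
λ₂=(a−b·0.158)/D = (1.530432−9.045870·0.158)/10.768293 = 0.009397
w* = 0.047699·p + 0.009397·q:
  w_0 = 0.047699·5.1724 + 0.009397·25.9843 = 0.4909  (Qualcomm)
  w_1 = 0.047699·0.1341 + 0.009397·11.7037 = 0.1164  (Alcoa)
  w_2 = 0.047699·3.7393 + 0.009397·22.8152 = 0.3927  (Tesla)
Σw_i=1.0000  μᵀw=0.1580
σ²=wᵀΣw=λ₁·μ_p+λ₂ = 0.047699·0.158 + 0.009397 = 0.016933 ≈ 0.0169

0.0169


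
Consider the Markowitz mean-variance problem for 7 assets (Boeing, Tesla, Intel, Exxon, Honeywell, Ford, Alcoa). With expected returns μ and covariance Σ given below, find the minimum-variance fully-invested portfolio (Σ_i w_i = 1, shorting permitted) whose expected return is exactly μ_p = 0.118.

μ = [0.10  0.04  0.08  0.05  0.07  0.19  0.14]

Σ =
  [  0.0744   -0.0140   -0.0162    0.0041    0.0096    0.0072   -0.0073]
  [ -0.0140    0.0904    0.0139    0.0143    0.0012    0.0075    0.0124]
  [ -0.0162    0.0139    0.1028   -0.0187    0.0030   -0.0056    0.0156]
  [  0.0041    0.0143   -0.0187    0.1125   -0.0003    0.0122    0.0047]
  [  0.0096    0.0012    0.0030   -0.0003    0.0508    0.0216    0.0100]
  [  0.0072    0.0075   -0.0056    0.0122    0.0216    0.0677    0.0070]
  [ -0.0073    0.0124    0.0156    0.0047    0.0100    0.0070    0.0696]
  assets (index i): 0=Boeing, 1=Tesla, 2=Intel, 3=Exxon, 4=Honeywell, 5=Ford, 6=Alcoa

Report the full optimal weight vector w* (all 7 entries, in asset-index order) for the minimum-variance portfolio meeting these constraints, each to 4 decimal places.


0.2260  0.0657  0.1497  0.0706  0.0481  0.2461  0.1938

p=Σ⁻¹μ = [1.5182  0.0541  0.9356  0.1776  -0.4294  2.6420  1.7354]
q=Σ⁻¹𝟙 = [15.8277  8.5362  11.1946  7.9573  11.0278  7.1690  9.1552]
a=μᵀp=0.952582  b=𝟙ᵀp=6.633430  c=𝟙ᵀq=70.867692  D=ac−b²=23.504916
λ₁=(c·0.118−b)/D = (70.867692·0.118−6.633430)/23.504916 = 0.073557
λ₂=(a−b·0.118)/D = (0.952582−6.633430·0.118)/23.504916 = 0.007226
w* = 0.073557·p + 0.007226·q:
  w_0 = 0.073557·1.5182 + 0.007226·15.8277 = 0.2260  (Boeing)
  w_1 = 0.073557·0.0541 + 0.007226·8.5362 = 0.0657  (Tesla)
  w_2 = 0.073557·0.9356 + 0.007226·11.1946 = 0.1497  (Intel)
  w_3 = 0.073557·0.1776 + 0.007226·7.9573 = 0.0706  (Exxon)
  w_4 = 0.073557·-0.4294 + 0.007226·11.0278 = 0.0481  (Honeywell)
  w_5 = 0.073557·2.6420 + 0.007226·7.1690 = 0.2461  (Ford)
  w_6 = 0.073557·1.7354 + 0.007226·9.1552 = 0.1938  (Alcoa)
Σw_i=1.0000  μᵀw=0.1180
σ²=wᵀΣw=λ₁·μ_p+λ₂ = 0.073557·0.118 + 0.007226 = 0.015905 ≈ 0.0159


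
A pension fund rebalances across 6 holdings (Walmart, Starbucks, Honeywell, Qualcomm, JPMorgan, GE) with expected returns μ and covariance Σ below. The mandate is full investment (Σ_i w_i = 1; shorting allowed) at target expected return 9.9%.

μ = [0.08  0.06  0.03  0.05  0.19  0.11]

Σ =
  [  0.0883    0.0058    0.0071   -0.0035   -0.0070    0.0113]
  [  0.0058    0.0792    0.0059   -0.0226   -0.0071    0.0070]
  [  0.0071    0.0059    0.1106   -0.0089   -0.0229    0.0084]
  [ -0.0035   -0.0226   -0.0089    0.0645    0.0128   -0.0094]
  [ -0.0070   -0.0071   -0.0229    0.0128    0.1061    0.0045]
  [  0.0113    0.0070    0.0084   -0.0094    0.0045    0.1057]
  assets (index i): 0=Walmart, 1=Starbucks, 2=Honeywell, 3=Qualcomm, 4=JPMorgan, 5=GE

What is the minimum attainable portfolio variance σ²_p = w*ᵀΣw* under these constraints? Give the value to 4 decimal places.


0.0152

u=Σ⁻¹μ = [0.8738  1.0345  0.5671  1.0128  1.8821  0.8436]
v=Σ⁻¹𝟙 = [10.0050  17.8525  10.8650  22.8675  10.5297  7.9308]
a=μᵀu=0.650022  b=𝟙ᵀu=6.213903  c=𝟙ᵀv=80.050414  D=ac−b²=13.421911
λ₁=(c·0.099−b)/D = (80.050414·0.099−6.213903)/13.421911 = 0.127485
λ₂=(a−b·0.099)/D = (0.650022−6.213903·0.099)/13.421911 = 0.002596
w* = 0.127485·u + 0.002596·v:
  w_0 = 0.127485·0.8738 + 0.002596·10.0050 = 0.1374  (Walmart)
  w_1 = 0.127485·1.0345 + 0.002596·17.8525 = 0.1782  (Starbucks)
  w_2 = 0.127485·0.5671 + 0.002596·10.8650 = 0.1005  (Honeywell)
  w_3 = 0.127485·1.0128 + 0.002596·22.8675 = 0.1885  (Qualcomm)
  w_4 = 0.127485·1.8821 + 0.002596·10.5297 = 0.2673  (JPMorgan)
  w_5 = 0.127485·0.8436 + 0.002596·7.9308 = 0.1281  (GE)
Σw_i=1.0000  μᵀw=0.0990
σ²=wᵀΣw=λ₁·μ_p+λ₂ = 0.127485·0.099 + 0.002596 = 0.015217 ≈ 0.0152


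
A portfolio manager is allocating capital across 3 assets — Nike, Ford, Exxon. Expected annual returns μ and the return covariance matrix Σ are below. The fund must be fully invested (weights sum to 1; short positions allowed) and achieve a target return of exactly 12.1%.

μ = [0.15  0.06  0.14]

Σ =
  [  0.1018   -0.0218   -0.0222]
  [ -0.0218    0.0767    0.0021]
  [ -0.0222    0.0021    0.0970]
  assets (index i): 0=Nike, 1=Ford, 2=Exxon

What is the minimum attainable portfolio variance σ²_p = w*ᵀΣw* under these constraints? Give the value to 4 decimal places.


g=Σ⁻¹μ = [2.1796  1.3494  1.9129]
h=Σ⁻¹𝟙 = [16.5323  17.3611  13.7171]
a=μᵀg=0.675713  b=𝟙ᵀg=5.441915  c=𝟙ᵀh=47.610590  D=ac−b²=2.556652
λ₁=(c·0.121−b)/D = (47.610590·0.121−5.441915)/2.556652 = 0.124759
λ₂=(a−b·0.121)/D = (0.675713−5.441915·0.121)/2.556652 = 0.006744
w* = 0.124759·g + 0.006744·h:
  w_0 = 0.124759·2.1796 + 0.006744·16.5323 = 0.3834  (Nike)
  w_1 = 0.124759·1.3494 + 0.006744·17.3611 = 0.2854  (Ford)
  w_2 = 0.124759·1.9129 + 0.006744·13.7171 = 0.3312  (Exxon)
Σw_i=1.0000  μᵀw=0.1210
σ²=wᵀΣw=λ₁·μ_p+λ₂ = 0.124759·0.121 + 0.006744 = 0.021840 ≈ 0.0218

0.0218


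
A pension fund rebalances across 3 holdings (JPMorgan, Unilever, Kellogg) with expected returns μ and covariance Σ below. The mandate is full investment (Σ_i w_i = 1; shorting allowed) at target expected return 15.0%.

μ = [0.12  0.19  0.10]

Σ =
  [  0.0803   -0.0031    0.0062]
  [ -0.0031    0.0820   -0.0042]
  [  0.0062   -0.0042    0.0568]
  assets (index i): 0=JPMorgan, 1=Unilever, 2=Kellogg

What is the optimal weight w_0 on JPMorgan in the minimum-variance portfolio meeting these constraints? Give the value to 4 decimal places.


0.2431

x=Σ⁻¹μ = [1.4517  2.4633  1.7842]
y=Σ⁻¹𝟙 = [11.6369  13.5230  17.3353]
a=μᵀx=0.820668  b=𝟙ᵀx=5.699324  c=𝟙ᵀy=42.495196  D=ac−b²=2.392154
λ₁=(c·0.150−b)/D = (42.495196·0.150−5.699324)/2.392154 = 0.282154
λ₂=(a−b·0.150)/D = (0.820668−5.699324·0.150)/2.392154 = -0.014310
w* = 0.282154·x + -0.014310·y:
  w_0 = 0.282154·1.4517 + -0.014310·11.6369 = 0.2431  (JPMorgan)
  w_1 = 0.282154·2.4633 + -0.014310·13.5230 = 0.5015  (Unilever)
  w_2 = 0.282154·1.7842 + -0.014310·17.3353 = 0.2554  (Kellogg)
Σw_i=1.0000  μᵀw=0.1500
σ²=wᵀΣw=λ₁·μ_p+λ₂ = 0.282154·0.150 + -0.014310 = 0.028014 ≈ 0.0280


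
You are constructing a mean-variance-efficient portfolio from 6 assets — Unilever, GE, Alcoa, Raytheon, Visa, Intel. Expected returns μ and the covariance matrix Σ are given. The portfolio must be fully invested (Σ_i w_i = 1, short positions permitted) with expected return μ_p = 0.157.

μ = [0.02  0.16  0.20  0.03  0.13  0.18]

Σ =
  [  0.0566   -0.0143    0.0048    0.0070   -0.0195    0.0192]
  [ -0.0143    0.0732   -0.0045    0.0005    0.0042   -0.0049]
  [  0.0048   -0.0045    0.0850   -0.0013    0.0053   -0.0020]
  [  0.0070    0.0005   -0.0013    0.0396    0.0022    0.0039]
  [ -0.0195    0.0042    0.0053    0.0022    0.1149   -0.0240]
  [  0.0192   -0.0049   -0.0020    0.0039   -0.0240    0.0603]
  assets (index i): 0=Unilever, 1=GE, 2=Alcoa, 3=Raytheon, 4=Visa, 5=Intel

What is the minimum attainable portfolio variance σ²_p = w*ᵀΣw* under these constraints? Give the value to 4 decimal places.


0.0135

x=Σ⁻¹μ = [-0.0022  2.4993  2.4744  0.3224  1.7432  3.9439]
y=Σ⁻¹𝟙 = [17.7627  18.0558  11.5663  19.8357  13.6832  16.9420]
a=μᵀx=1.840903  b=𝟙ᵀx=10.980896  c=𝟙ᵀy=97.845694  D=ac−b²=59.544339
λ₁=(c·0.157−b)/D = (97.845694·0.157−10.980896)/59.544339 = 0.073573
λ₂=(a−b·0.157)/D = (1.840903−10.980896·0.157)/59.544339 = 0.001963
w* = 0.073573·x + 0.001963·y:
  w_0 = 0.073573·-0.0022 + 0.001963·17.7627 = 0.0347  (Unilever)
  w_1 = 0.073573·2.4993 + 0.001963·18.0558 = 0.2193  (GE)
  w_2 = 0.073573·2.4744 + 0.001963·11.5663 = 0.2048  (Alcoa)
  w_3 = 0.073573·0.3224 + 0.001963·19.8357 = 0.0627  (Raytheon)
  w_4 = 0.073573·1.7432 + 0.001963·13.6832 = 0.1551  (Visa)
  w_5 = 0.073573·3.9439 + 0.001963·16.9420 = 0.3234  (Intel)
Σw_i=1.0000  μᵀw=0.1570
σ²=wᵀΣw=λ₁·μ_p+λ₂ = 0.073573·0.157 + 0.001963 = 0.013514 ≈ 0.0135


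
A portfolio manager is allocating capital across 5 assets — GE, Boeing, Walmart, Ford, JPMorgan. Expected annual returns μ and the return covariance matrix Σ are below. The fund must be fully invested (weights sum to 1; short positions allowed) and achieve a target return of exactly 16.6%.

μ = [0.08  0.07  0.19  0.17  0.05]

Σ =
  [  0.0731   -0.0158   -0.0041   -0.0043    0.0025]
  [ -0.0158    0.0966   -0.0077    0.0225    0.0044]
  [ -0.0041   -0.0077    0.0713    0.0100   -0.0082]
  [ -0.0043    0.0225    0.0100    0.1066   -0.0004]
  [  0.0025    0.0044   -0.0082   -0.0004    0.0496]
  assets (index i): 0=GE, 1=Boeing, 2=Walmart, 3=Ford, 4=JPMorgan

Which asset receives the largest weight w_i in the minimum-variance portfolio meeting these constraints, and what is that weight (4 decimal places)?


x=Σ⁻¹μ = [1.4611  0.8447  2.8232  1.2156  1.3360]
y=Σ⁻¹𝟙 = [16.9460  12.2158  17.9361  5.8832  21.2362]
a=μᵀx=0.985874  b=𝟙ᵀx=7.680598  c=𝟙ᵀy=74.217291  D=ac−b²=14.177306
λ₁=(c·0.166−b)/D = (74.217291·0.166−7.680598)/14.177306 = 0.327246
λ₂=(a−b·0.166)/D = (0.985874−7.680598·0.166)/14.177306 = -0.020392
w* = 0.327246·x + -0.020392·y:
  w_0 = 0.327246·1.4611 + -0.020392·16.9460 = 0.1326  (GE)
  w_1 = 0.327246·0.8447 + -0.020392·12.2158 = 0.0273  (Boeing)
  w_2 = 0.327246·2.8232 + -0.020392·17.9361 = 0.5581  (Walmart)
  w_3 = 0.327246·1.2156 + -0.020392·5.8832 = 0.2778  (Ford)
  w_4 = 0.327246·1.3360 + -0.020392·21.2362 = 0.0042  (JPMorgan)
Σw_i=1.0000  μᵀw=0.1660
σ²=wᵀΣw=λ₁·μ_p+λ₂ = 0.327246·0.166 + -0.020392 = 0.033931 ≈ 0.0339

Walmart (0.5581)


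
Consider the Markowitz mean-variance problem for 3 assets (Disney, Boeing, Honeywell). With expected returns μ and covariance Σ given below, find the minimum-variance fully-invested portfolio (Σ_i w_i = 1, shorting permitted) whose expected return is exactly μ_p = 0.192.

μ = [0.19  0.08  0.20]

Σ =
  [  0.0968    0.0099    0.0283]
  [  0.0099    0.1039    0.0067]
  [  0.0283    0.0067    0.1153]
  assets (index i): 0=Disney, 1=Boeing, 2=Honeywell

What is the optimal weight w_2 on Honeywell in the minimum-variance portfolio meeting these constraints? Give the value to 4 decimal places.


u=Σ⁻¹μ = [1.5187  0.5395  1.3305]
v=Σ⁻¹𝟙 = [7.6173  8.4919  6.3099]
a=μᵀu=0.597804  b=𝟙ᵀu=3.388634  c=𝟙ᵀv=22.419195  D=ac−b²=1.919442
λ₁=(c·0.192−b)/D = (22.419195·0.192−3.388634)/1.919442 = 0.477145
λ₂=(a−b·0.192)/D = (0.597804−3.388634·0.192)/1.919442 = -0.027515
w* = 0.477145·u + -0.027515·v:
  w_0 = 0.477145·1.5187 + -0.027515·7.6173 = 0.5150  (Disney)
  w_1 = 0.477145·0.5395 + -0.027515·8.4919 = 0.0237  (Boeing)
  w_2 = 0.477145·1.3305 + -0.027515·6.3099 = 0.4612  (Honeywell)
Σw_i=1.0000  μᵀw=0.1920
σ²=wᵀΣw=λ₁·μ_p+λ₂ = 0.477145·0.192 + -0.027515 = 0.064097 ≈ 0.0641

0.4612


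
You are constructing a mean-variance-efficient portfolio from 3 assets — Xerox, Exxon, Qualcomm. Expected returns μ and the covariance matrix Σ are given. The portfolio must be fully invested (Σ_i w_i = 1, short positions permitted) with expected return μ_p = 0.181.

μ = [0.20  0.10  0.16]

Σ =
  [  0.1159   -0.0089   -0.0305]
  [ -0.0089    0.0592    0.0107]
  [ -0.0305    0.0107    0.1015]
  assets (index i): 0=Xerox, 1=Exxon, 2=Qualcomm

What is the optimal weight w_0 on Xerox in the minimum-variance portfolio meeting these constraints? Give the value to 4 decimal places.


0.5393

p=Σ⁻¹μ = [2.4131  1.6678  2.1257]
q=Σ⁻¹𝟙 = [13.0729  16.6844  12.0217]
a=μᵀp=0.989496  b=𝟙ᵀp=6.206497  c=𝟙ᵀq=41.779027  D=ac−b²=2.819594
λ₁=(c·0.181−b)/D = (41.779027·0.181−6.206497)/2.819594 = 0.480745
λ₂=(a−b·0.181)/D = (0.989496−6.206497·0.181)/2.819594 = -0.047482
w* = 0.480745·p + -0.047482·q:
  w_0 = 0.480745·2.4131 + -0.047482·13.0729 = 0.5393  (Xerox)
  w_1 = 0.480745·1.6678 + -0.047482·16.6844 = 0.0096  (Exxon)
  w_2 = 0.480745·2.1257 + -0.047482·12.0217 = 0.4511  (Qualcomm)
Σw_i=1.0000  μᵀw=0.1810
σ²=wᵀΣw=λ₁·μ_p+λ₂ = 0.480745·0.181 + -0.047482 = 0.039533 ≈ 0.0395


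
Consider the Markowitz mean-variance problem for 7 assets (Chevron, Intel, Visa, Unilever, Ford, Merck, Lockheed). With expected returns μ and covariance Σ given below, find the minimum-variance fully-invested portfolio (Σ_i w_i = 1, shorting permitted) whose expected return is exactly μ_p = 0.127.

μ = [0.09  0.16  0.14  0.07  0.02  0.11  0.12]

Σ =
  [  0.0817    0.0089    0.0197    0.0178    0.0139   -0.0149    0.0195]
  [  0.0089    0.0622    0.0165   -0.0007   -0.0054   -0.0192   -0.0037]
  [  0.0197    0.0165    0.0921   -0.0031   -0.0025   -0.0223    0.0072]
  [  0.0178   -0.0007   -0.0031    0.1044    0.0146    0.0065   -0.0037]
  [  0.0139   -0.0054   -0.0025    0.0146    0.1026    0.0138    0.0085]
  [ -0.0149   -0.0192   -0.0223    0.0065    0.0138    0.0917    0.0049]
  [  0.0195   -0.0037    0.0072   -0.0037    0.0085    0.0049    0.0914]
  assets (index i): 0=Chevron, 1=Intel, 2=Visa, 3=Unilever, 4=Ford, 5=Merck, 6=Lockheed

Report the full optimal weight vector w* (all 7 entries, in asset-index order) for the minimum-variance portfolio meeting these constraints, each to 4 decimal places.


0.0636  0.3208  0.1543  0.0766  0.0072  0.2460  0.1314

g=Σ⁻¹μ = [0.4794  2.8645  1.3447  0.5770  -0.1491  2.1247  1.1440]
h=Σ⁻¹𝟙 = [6.1059  18.7397  9.9010  7.3738  6.2013  16.3205  8.4638]
a=μᵀg=1.098122  b=𝟙ᵀg=8.385115  c=𝟙ᵀh=73.105882  D=ac−b²=9.969054
λ₁=(c·0.127−b)/D = (73.105882·0.127−8.385115)/9.969054 = 0.090212
λ₂=(a−b·0.127)/D = (1.098122−8.385115·0.127)/9.969054 = 0.003332
w* = 0.090212·g + 0.003332·h:
  w_0 = 0.090212·0.4794 + 0.003332·6.1059 = 0.0636  (Chevron)
  w_1 = 0.090212·2.8645 + 0.003332·18.7397 = 0.3208  (Intel)
  w_2 = 0.090212·1.3447 + 0.003332·9.9010 = 0.1543  (Visa)
  w_3 = 0.090212·0.5770 + 0.003332·7.3738 = 0.0766  (Unilever)
  w_4 = 0.090212·-0.1491 + 0.003332·6.2013 = 0.0072  (Ford)
  w_5 = 0.090212·2.1247 + 0.003332·16.3205 = 0.2460  (Merck)
  w_6 = 0.090212·1.1440 + 0.003332·8.4638 = 0.1314  (Lockheed)
Σw_i=1.0000  μᵀw=0.1270
σ²=wᵀΣw=λ₁·μ_p+λ₂ = 0.090212·0.127 + 0.003332 = 0.014789 ≈ 0.0148


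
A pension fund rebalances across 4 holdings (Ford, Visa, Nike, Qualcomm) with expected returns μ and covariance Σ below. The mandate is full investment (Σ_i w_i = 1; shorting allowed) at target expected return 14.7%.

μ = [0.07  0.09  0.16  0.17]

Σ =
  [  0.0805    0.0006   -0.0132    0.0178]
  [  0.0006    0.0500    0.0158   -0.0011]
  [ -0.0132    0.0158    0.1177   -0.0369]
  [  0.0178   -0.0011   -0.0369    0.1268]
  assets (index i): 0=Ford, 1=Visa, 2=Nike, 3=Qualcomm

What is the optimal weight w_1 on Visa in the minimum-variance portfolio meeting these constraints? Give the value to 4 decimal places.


p=Σ⁻¹μ = [0.7681  1.2500  1.8351  1.7777]
q=Σ⁻¹𝟙 = [11.9429  16.7322  10.5438  9.4234]
a=μᵀp=0.762091  b=𝟙ᵀp=5.630877  c=𝟙ᵀq=48.642216  D=ac−b²=5.363022
λ₁=(c·0.147−b)/D = (48.642216·0.147−5.630877)/5.363022 = 0.283334
λ₂=(a−b·0.147)/D = (0.762091−5.630877·0.147)/5.363022 = -0.012241
w* = 0.283334·p + -0.012241·q:
  w_0 = 0.283334·0.7681 + -0.012241·11.9429 = 0.0714  (Ford)
  w_1 = 0.283334·1.2500 + -0.012241·16.7322 = 0.1494  (Visa)
  w_2 = 0.283334·1.8351 + -0.012241·10.5438 = 0.3909  (Nike)
  w_3 = 0.283334·1.7777 + -0.012241·9.4234 = 0.3883  (Qualcomm)
Σw_i=1.0000  μᵀw=0.1470
σ²=wᵀΣw=λ₁·μ_p+λ₂ = 0.283334·0.147 + -0.012241 = 0.029409 ≈ 0.0294

0.1494


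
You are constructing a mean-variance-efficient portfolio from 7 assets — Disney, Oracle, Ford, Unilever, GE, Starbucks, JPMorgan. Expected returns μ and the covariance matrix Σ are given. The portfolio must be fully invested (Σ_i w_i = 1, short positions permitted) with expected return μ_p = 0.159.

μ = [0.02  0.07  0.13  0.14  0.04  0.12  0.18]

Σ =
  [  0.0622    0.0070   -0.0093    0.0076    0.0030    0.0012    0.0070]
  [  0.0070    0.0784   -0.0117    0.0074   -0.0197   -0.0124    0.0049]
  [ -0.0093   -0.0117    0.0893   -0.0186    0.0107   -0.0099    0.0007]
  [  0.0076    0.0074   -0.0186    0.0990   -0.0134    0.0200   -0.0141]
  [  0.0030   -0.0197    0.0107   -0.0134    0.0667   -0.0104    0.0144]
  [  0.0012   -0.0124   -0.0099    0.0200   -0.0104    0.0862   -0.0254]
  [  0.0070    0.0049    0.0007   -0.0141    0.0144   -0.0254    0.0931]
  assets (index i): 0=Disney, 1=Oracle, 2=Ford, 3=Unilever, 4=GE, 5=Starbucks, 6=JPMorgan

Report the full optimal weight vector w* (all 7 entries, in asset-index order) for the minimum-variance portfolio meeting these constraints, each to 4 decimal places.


-0.1274  0.0873  0.2375  0.2152  -0.0256  0.2479  0.3651

x=Σ⁻¹μ = [-0.1165  1.4739  2.1331  1.7312  0.8435  2.3209  2.6135]
y=Σ⁻¹𝟙 = [12.1405  20.6676  17.2017  11.3973  20.4652  19.9200  12.6066]
a=μᵀx=1.403188  b=𝟙ᵀx=10.999582  c=𝟙ᵀy=114.398855  D=ac−b²=39.532355
λ₁=(c·0.159−b)/D = (114.398855·0.159−10.999582)/39.532355 = 0.181872
λ₂=(a−b·0.159)/D = (1.403188−10.999582·0.159)/39.532355 = -0.008746
w* = 0.181872·x + -0.008746·y:
  w_0 = 0.181872·-0.1165 + -0.008746·12.1405 = -0.1274  (Disney)
  w_1 = 0.181872·1.4739 + -0.008746·20.6676 = 0.0873  (Oracle)
  w_2 = 0.181872·2.1331 + -0.008746·17.2017 = 0.2375  (Ford)
  w_3 = 0.181872·1.7312 + -0.008746·11.3973 = 0.2152  (Unilever)
  w_4 = 0.181872·0.8435 + -0.008746·20.4652 = -0.0256  (GE)
  w_5 = 0.181872·2.3209 + -0.008746·19.9200 = 0.2479  (Starbucks)
  w_6 = 0.181872·2.6135 + -0.008746·12.6066 = 0.3651  (JPMorgan)
Σw_i=1.0000  μᵀw=0.1590
σ²=wᵀΣw=λ₁·μ_p+λ₂ = 0.181872·0.159 + -0.008746 = 0.020172 ≈ 0.0202
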